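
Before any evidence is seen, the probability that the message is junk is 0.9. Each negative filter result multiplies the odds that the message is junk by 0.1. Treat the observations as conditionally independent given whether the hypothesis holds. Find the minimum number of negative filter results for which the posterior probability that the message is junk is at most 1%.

Prior odds = 0.9/0.1 = 9.
Likelihood ratio per negative filter result = 0.1.
Target posterior odds = 0.01/0.99 = 1/99.
Require 0.1ⁿ ≤ 1/99 ÷ 9 = 1/891.
0.1² = 0.01 is still above 1/891 but 0.1³ = 0.001 is at or below it, so n = 3.

3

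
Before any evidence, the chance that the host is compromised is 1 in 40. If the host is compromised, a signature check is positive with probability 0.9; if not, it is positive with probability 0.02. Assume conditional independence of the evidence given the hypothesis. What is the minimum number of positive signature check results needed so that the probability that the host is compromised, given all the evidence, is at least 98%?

Prior odds = 0.025/0.975 = 1/39.
Likelihood ratio of a positive = 0.9/0.02 = 45.
Target odds: 0.98 ÷ 0.02 = 49.
Require 45ⁿ ≥ 49 ÷ (1/39) = 1911.
45¹ = 45 falls short of 1911 but 45² = 2025 reaches it, so n = 2.

2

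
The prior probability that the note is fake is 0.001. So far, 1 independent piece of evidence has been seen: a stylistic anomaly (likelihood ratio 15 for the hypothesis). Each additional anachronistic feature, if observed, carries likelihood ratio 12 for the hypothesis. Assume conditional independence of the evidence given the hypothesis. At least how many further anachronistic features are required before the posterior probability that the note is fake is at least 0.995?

Prior odds = 0.001/0.999 = 1/999.
Bayes factor of the evidence already in hand = 15.
Odds after that evidence = (1/999) × 15 = 5/333.
Target odds = 0.995/0.005 = 199.
Need 12ⁿ ≥ 199 ÷ (5/333) = 13253.4.
12³ = 1728 falls short of 13253.4 but 12⁴ = 20736 reaches it, so n = 4.

4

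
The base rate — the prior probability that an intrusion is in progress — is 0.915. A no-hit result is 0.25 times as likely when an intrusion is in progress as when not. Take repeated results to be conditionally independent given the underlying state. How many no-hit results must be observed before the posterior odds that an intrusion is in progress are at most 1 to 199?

6

Prior odds: 0.915 ÷ 0.085 = 183/17.
Likelihood ratio per no-hit result = 0.25.
Target odds = 1/199.
Need (183/17) × 0.25ⁿ ≤ 1/199, i.e. 0.25ⁿ ≤ 17/36417.
0.25⁵ = 1/1024 is still above 17/36417 but 0.25⁶ = 1/4096 is at or below it, so n = 6.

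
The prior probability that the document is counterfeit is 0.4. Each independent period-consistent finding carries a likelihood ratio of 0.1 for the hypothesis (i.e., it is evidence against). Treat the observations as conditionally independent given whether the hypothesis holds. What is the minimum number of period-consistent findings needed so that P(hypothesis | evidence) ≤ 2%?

2

Prior odds: 0.4 ÷ 0.6 = 2/3.
Likelihood ratio per period-consistent finding = 0.1.
Target posterior odds = 0.02/0.98 = 1/49.
Need (2/3) × 0.1ⁿ ≤ 1/49, i.e. 0.1ⁿ ≤ 3/98.
0.1¹ = 0.1 is still above 3/98 but 0.1² = 0.01 is at or below it, so n = 2.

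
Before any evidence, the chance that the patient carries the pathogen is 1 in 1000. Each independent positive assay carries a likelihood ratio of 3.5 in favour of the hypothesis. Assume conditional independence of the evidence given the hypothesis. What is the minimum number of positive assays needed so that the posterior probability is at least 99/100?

10

Prior odds = 0.001/0.999 = 1/999.
Likelihood ratio per positive assay = 3.5.
Target posterior odds = 0.99/0.01 = 99.
Require 3.5ⁿ ≥ 99 ÷ (1/999) = 98901.
3.5⁹ = 40353607/512 falls short of 98901 but 3.5¹⁰ = 282475249/1024 reaches it, so n = 10.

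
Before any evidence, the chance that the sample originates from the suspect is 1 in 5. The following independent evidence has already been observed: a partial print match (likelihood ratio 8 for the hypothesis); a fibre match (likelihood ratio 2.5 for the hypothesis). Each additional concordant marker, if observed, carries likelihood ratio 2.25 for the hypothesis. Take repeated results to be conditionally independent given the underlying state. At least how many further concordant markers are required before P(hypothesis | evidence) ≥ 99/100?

4

Prior odds = 0.2/0.8 = 0.25.
Combined Bayes factor of the evidence already in hand = 8 × 2.5 = 20.
Odds after that evidence = 0.25 × 20 = 5.
Target odds = 0.99/0.01 = 99.
Need 2.25ⁿ ≥ 99 ÷ 5 = 19.8.
2.25³ = 11.390625 falls short of 19.8 but 2.25⁴ = 25.62890625 reaches it, so n = 4.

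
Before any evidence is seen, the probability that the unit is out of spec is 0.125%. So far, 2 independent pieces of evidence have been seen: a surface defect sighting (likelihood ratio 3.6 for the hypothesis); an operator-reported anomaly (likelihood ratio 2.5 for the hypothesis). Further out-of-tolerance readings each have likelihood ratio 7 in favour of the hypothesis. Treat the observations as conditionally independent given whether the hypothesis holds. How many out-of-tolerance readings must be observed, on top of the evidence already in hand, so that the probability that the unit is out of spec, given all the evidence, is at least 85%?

Prior odds = 0.00125/0.99875 = 1/799.
Combined Bayes factor of the evidence already in hand = 3.6 × 2.5 = 9.
Odds after that evidence = (1/799) × 9 = 9/799.
Target odds = 0.85/0.15 = 17/3.
Need 7ⁿ ≥ 17/3 ÷ (9/799) = 13583/27.
7³ = 343 falls short of 13583/27 but 7⁴ = 2401 reaches it, so n = 4.

4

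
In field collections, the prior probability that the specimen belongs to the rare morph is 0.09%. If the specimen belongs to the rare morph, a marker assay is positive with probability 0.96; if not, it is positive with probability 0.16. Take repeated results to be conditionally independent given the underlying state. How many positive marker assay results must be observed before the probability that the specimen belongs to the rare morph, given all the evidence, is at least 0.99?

7

Prior odds = 0.0009/0.9991 = 9/9991.
Likelihood ratio of a positive = 0.96/0.16 = 6.
Target posterior odds = 0.99/0.01 = 99.
Require 6ⁿ ≥ 99 ÷ (9/9991) = 109901.
6⁶ = 46656 falls short of 109901 but 6⁷ = 279936 reaches it, so n = 7.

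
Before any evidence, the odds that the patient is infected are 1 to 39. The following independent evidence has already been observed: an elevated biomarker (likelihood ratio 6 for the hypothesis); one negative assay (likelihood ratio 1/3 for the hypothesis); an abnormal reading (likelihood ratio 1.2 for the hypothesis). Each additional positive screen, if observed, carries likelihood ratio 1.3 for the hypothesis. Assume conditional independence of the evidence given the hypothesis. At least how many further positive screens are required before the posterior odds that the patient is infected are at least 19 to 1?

22

Prior odds = 1/39.
Combined Bayes factor of the evidence already in hand = 6 × (1/3) × 1.2 = 2.4.
Odds after that evidence = (1/39) × 2.4 = 4/65.
Target odds = 19.
Need 1.3ⁿ ≥ 19 ÷ (4/65) = 308.75.
1.3²¹ ≈247.065 falls short of 308.75 but 1.3²² ≈321.184 reaches it, so n = 22.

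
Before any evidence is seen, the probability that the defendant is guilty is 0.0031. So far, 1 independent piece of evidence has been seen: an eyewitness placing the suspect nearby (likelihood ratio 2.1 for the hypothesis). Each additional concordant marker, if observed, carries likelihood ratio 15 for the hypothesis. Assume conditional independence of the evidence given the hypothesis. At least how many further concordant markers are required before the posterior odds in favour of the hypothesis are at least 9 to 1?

3

Prior odds = 0.0031/0.9969 = 31/9969.
Bayes factor of the evidence already in hand = 2.1.
Odds after that evidence = (31/9969) × 2.1 = 217/33230.
Target odds = 9.
Need 15ⁿ ≥ 9 ÷ (217/33230) = 299070/217.
15² = 225 falls short of 299070/217 but 15³ = 3375 reaches it, so n = 3.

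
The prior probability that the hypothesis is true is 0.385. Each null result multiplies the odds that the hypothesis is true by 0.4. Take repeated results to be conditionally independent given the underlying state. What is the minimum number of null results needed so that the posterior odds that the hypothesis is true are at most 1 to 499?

Prior odds: 0.385 ÷ 0.615 = 77/123.
Likelihood ratio per null result = 0.4.
Target odds = 1/499.
Require 0.4ⁿ ≤ 1/499 ÷ (77/123) = 123/38423.
0.4⁶ = 64/15625 is still above 123/38423 but 0.4⁷ = 128/78125 is at or below it, so n = 7.

7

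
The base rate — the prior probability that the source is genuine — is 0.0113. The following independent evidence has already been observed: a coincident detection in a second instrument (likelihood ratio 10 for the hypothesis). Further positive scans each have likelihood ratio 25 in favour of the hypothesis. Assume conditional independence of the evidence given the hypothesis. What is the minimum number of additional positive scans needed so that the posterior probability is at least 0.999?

3

Prior odds = 0.0113/0.9887 = 113/9887.
Bayes factor of the evidence already in hand = 10.
Odds after that evidence = (113/9887) × 10 = 1130/9887.
Target odds = 0.999/0.001 = 999.
Need 25ⁿ ≥ 999 ÷ (1130/9887) = 9877113/1130.
25² = 625 falls short of 9877113/1130 but 25³ = 15625 reaches it, so n = 3.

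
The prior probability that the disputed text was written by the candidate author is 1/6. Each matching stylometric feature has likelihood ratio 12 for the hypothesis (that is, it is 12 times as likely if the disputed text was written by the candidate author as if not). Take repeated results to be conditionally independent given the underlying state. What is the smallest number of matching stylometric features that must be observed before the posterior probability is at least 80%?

2

Prior odds = (1/6)/(5/6) = 0.2.
Likelihood ratio per matching stylometric feature = 12.
Target posterior odds = 0.8/0.2 = 4.
Require 12ⁿ ≥ 4 ÷ 0.2 = 20.
12¹ = 12 falls short of 20 but 12² = 144 reaches it, so n = 2.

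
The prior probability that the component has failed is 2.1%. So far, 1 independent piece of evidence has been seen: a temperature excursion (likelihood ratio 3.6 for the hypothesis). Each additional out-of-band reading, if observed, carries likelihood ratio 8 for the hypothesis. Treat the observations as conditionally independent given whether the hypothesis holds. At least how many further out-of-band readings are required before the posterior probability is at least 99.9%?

5

Prior odds = 0.021/0.979 = 21/979.
Bayes factor of the evidence already in hand = 3.6.
Odds after that evidence = (21/979) × 3.6 = 378/4895.
Target odds = 0.999/0.001 = 999.
Need 8ⁿ ≥ 999 ÷ (378/4895) = 181115/14.
8⁴ = 4096 falls short of 181115/14 but 8⁵ = 32768 reaches it, so n = 5.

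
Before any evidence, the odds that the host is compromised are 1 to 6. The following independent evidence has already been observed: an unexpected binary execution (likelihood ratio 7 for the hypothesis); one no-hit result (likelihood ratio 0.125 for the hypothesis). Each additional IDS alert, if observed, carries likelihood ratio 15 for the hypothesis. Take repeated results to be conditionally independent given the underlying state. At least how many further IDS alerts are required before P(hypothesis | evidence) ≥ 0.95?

Prior odds = 1/6.
Combined Bayes factor of the evidence already in hand = 7 × 0.125 = 0.875.
Odds after that evidence = (1/6) × 0.875 = 7/48.
Target odds = 0.95/0.05 = 19.
Need 15ⁿ ≥ 19 ÷ (7/48) = 912/7.
15¹ = 15 falls short of 912/7 but 15² = 225 reaches it, so n = 2.

2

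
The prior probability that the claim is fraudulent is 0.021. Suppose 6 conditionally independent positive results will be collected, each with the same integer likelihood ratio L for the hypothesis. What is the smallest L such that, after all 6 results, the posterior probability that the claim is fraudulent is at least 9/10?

Prior odds = 0.021/0.979 = 21/979.
Target odds = 0.9/0.1 = 9.
Need L⁶ ≥ 9 ÷ (21/979) = 2937/7.
2⁶ = 64 < 2937/7 ≤ 729 = 3⁶, so L = 3.

3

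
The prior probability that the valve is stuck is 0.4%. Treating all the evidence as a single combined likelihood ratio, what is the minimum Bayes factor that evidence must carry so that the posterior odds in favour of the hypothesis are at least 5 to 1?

Prior odds = 0.004/0.996 = 1/249.
Target odds = 5.
Required Bayes factor = 5 ÷ (1/249) = 1245.

1245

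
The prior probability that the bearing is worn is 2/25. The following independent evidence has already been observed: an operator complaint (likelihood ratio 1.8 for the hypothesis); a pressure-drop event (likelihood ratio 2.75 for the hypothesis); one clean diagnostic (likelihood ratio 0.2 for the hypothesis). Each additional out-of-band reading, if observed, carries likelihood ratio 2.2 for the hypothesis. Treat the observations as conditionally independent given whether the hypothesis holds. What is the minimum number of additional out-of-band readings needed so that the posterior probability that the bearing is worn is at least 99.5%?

10

Prior odds = 0.08/0.92 = 2/23.
Combined Bayes factor of the evidence already in hand = 1.8 × 2.75 × 0.2 = 0.99.
Odds after that evidence = (2/23) × 0.99 = 99/1150.
Target odds = 0.995/0.005 = 199.
Need 2.2ⁿ ≥ 199 ÷ (99/1150) = 228850/99.
2.2⁹ ≈1207.27 falls short of 228850/99 but 2.2¹⁰ ≈2655.99 reaches it, so n = 10.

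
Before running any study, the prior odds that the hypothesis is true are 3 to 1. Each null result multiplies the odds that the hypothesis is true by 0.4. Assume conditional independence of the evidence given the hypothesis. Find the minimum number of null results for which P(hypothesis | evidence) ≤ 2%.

Prior odds = 3.
Likelihood ratio per null result = 0.4.
Target odds: 0.02 ÷ 0.98 = 1/49.
Require 0.4ⁿ ≤ 1/49 ÷ 3 = 1/147.
0.4⁵ = 0.01024 is still above 1/147 but 0.4⁶ = 64/15625 is at or below it, so n = 6.

6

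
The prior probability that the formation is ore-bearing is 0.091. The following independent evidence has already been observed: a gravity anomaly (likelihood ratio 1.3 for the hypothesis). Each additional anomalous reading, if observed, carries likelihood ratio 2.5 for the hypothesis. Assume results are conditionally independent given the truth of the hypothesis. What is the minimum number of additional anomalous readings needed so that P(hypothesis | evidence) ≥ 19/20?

Prior odds = 0.091/0.909 = 91/909.
Bayes factor of the evidence already in hand = 1.3.
Odds after that evidence = (91/909) × 1.3 = 1183/9090.
Target odds = 0.95/0.05 = 19.
Need 2.5ⁿ ≥ 19 ÷ (1183/9090) = 172710/1183.
2.5⁵ = 97.65625 falls short of 172710/1183 but 2.5⁶ = 244.140625 reaches it, so n = 6.

6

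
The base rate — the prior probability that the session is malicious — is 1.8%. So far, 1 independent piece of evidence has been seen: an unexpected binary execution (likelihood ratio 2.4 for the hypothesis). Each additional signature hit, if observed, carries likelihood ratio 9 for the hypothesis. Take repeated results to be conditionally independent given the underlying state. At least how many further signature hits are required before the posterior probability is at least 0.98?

4

Prior odds = 0.018/0.982 = 9/491.
Bayes factor of the evidence already in hand = 2.4.
Odds after that evidence = (9/491) × 2.4 = 108/2455.
Target odds = 0.98/0.02 = 49.
Need 9ⁿ ≥ 49 ÷ (108/2455) = 120295/108.
9³ = 729 falls short of 120295/108 but 9⁴ = 6561 reaches it, so n = 4.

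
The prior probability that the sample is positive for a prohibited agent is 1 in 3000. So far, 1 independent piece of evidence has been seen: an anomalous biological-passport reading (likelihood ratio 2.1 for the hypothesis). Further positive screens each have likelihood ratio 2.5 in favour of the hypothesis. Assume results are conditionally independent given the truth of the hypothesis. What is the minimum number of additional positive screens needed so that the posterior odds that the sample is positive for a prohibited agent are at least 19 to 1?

Prior odds = (1/3000)/(2999/3000) = 1/2999.
Bayes factor of the evidence already in hand = 2.1.
Odds after that evidence = (1/2999) × 2.1 = 21/29990.
Target odds = 19.
Need 2.5ⁿ ≥ 19 ÷ (21/29990) = 569810/21.
2.5¹¹ = 48828125/2048 falls short of 569810/21 but 2.5¹² = 244140625/4096 reaches it, so n = 12.

12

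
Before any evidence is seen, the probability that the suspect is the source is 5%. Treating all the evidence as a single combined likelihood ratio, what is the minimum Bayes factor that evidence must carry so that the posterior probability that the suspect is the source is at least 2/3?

Prior odds = 0.05/0.95 = 1/19.
Target odds = (2/3)/(1/3) = 2.
Required Bayes factor = 2 ÷ (1/19) = 38.

38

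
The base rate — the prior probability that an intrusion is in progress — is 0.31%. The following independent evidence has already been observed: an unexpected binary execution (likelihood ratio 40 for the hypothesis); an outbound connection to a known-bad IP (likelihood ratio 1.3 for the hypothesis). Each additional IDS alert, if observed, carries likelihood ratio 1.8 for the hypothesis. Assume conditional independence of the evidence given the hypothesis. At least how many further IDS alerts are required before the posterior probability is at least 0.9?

Prior odds = 0.0031/0.9969 = 31/9969.
Combined Bayes factor of the evidence already in hand = 40 × 1.3 = 52.
Odds after that evidence = (31/9969) × 52 = 1612/9969.
Target odds = 0.9/0.1 = 9.
Need 1.8ⁿ ≥ 9 ÷ (1612/9969) = 89721/1612.
1.8⁶ = 531441/15625 falls short of 89721/1612 but 1.8⁷ = 4782969/78125 reaches it, so n = 7.

7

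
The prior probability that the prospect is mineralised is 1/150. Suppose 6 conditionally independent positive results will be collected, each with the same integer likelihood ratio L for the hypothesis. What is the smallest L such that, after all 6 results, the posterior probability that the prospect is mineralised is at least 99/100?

5

Prior odds = (1/150)/(149/150) = 1/149.
Target odds = 0.99/0.01 = 99.
Need L⁶ ≥ 99 ÷ (1/149) = 14751.
4⁶ = 4096 < 14751 ≤ 15625 = 5⁶, so L = 5.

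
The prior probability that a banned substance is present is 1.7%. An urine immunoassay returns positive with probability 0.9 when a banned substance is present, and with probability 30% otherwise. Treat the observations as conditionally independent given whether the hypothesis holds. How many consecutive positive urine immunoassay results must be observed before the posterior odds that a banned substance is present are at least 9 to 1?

Prior odds: 0.017 ÷ 0.983 = 17/983.
Likelihood ratio of a positive result = 0.9/0.3 = 3.
Target odds = 9.
Need (17/983) × 3ⁿ ≥ 9, i.e. 3ⁿ ≥ 8847/17.
3⁵ = 243 falls short of 8847/17 but 3⁶ = 729 reaches it, so n = 6.

6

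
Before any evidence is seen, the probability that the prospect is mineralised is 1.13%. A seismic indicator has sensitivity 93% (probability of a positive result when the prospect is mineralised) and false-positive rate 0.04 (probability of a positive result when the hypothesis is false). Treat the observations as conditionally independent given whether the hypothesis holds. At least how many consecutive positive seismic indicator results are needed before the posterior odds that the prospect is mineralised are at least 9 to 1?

Prior odds: 0.0113 ÷ 0.9887 = 113/9887.
Likelihood ratio of a positive result = 0.93/0.04 = 23.25.
Target odds = 9.
Need (113/9887) × 23.25ⁿ ≥ 9, i.e. 23.25ⁿ ≥ 88983/113.
23.25² = 540.5625 falls short of 88983/113 but 23.25³ = 804357/64 reaches it, so n = 3.

3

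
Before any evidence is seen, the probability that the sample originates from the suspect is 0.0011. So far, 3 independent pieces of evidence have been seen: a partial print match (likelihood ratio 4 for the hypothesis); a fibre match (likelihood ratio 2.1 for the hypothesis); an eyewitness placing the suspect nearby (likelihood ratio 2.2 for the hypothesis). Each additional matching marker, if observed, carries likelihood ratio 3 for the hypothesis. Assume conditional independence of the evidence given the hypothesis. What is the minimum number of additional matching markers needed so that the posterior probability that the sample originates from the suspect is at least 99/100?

Prior odds = 0.0011/0.9989 = 11/9989.
Combined Bayes factor of the evidence already in hand = 4 × 2.1 × 2.2 = 18.48.
Odds after that evidence = (11/9989) × 18.48 = 726/35675.
Target odds = 0.99/0.01 = 99.
Need 3ⁿ ≥ 99 ÷ (726/35675) = 107025/22.
3⁷ = 2187 falls short of 107025/22 but 3⁸ = 6561 reaches it, so n = 8.

8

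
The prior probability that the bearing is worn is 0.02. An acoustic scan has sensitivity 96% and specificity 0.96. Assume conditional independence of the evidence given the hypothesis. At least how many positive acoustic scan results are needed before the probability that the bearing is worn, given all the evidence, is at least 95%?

Prior odds: 0.02 ÷ 0.98 = 1/49.
False-positive rate = 1 − 0.96 = 0.04; likelihood ratio of a positive = 0.96/0.04 = 24.
Target odds: 0.95 ÷ 0.05 = 19.
Need (1/49) × 24ⁿ ≥ 19, i.e. 24ⁿ ≥ 931.
24² = 576 falls short of 931 but 24³ = 13824 reaches it, so n = 3.

3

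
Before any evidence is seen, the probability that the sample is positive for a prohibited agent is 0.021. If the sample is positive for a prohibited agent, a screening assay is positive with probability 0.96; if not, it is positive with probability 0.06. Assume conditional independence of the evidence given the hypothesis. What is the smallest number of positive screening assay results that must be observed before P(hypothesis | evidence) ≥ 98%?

Prior odds: 0.021 ÷ 0.979 = 21/979.
Likelihood ratio of a positive = 0.96/0.06 = 16.
Target odds: 0.98 ÷ 0.02 = 49.
Need (21/979) × 16ⁿ ≥ 49, i.e. 16ⁿ ≥ 6853/3.
16² = 256 falls short of 6853/3 but 16³ = 4096 reaches it, so n = 3.

3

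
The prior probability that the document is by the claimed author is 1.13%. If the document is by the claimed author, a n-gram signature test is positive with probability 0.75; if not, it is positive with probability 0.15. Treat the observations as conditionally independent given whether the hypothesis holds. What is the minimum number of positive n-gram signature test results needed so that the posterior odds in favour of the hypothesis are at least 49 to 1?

6

Prior odds: 0.0113 ÷ 0.9887 = 113/9887.
Likelihood ratio of a positive = 0.75/0.15 = 5.
Target odds = 49.
Require 5ⁿ ≥ 49 ÷ (113/9887) = 484463/113.
5⁵ = 3125 falls short of 484463/113 but 5⁶ = 15625 reaches it, so n = 6.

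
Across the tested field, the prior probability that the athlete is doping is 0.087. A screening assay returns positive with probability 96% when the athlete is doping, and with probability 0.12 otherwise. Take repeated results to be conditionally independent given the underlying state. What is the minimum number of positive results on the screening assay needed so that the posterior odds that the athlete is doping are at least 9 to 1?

3

Prior odds: 0.087 ÷ 0.913 = 87/913.
Likelihood ratio of a positive result = 0.96/0.12 = 8.
Target odds = 9.
Need (87/913) × 8ⁿ ≥ 9, i.e. 8ⁿ ≥ 2739/29.
8² = 64 falls short of 2739/29 but 8³ = 512 reaches it, so n = 3.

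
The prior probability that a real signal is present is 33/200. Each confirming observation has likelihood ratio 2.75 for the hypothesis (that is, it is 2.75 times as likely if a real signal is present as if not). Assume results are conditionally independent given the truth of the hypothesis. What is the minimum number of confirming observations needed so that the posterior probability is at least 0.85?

4

Prior odds: 0.165 ÷ 0.835 = 33/167.
Likelihood ratio per confirming observation = 2.75.
Target posterior odds = 0.85/0.15 = 17/3.
Need (33/167) × 2.75ⁿ ≥ 17/3, i.e. 2.75ⁿ ≥ 2839/99.
2.75³ = 20.796875 falls short of 2839/99 but 2.75⁴ = 57.19140625 reaches it, so n = 4.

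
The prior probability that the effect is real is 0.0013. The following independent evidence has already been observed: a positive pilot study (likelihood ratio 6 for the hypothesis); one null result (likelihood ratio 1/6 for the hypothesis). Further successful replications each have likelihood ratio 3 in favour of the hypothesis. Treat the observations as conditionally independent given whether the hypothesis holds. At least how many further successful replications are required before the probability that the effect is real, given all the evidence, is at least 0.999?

Prior odds = 0.0013/0.9987 = 13/9987.
Combined Bayes factor of the evidence already in hand = 6 × (1/6) = 1.
Odds after that evidence = (13/9987) × 1 = 13/9987.
Target odds = 0.999/0.001 = 999.
Need 3ⁿ ≥ 999 ÷ (13/9987) = 9977013/13.
3¹² = 531441 falls short of 9977013/13 but 3¹³ = 1594323 reaches it, so n = 13.

13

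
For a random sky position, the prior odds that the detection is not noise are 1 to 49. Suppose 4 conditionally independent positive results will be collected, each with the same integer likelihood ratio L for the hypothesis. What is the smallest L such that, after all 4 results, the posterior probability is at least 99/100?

9

Prior odds = 1/49.
Target odds = 0.99/0.01 = 99.
Need L⁴ ≥ 99 ÷ (1/49) = 4851.
8⁴ = 4096 < 4851 ≤ 6561 = 9⁴, so L = 9.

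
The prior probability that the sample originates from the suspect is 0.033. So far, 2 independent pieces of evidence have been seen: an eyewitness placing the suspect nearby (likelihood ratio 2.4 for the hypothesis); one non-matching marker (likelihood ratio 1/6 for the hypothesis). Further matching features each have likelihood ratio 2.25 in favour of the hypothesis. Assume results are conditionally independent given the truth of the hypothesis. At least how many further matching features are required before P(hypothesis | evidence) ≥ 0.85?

Prior odds = 0.033/0.967 = 33/967.
Combined Bayes factor of the evidence already in hand = 2.4 × (1/6) = 0.4.
Odds after that evidence = (33/967) × 0.4 = 66/4835.
Target odds = 0.85/0.15 = 17/3.
Need 2.25ⁿ ≥ 17/3 ÷ (66/4835) = 82195/198.
2.25⁷ = 4782969/16384 falls short of 82195/198 but 2.25⁸ = 43046721/65536 reaches it, so n = 8.

8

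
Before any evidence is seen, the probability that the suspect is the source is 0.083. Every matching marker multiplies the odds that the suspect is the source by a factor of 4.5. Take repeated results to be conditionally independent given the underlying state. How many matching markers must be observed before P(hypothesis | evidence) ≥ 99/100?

5

Prior odds = 0.083/0.917 = 83/917.
Likelihood ratio per matching marker = 4.5.
Target odds: 0.99 ÷ 0.01 = 99.
Need (83/917) × 4.5ⁿ ≥ 99, i.e. 4.5ⁿ ≥ 90783/83.
4.5⁴ = 410.0625 falls short of 90783/83 but 4.5⁵ = 1845.28125 reaches it, so n = 5.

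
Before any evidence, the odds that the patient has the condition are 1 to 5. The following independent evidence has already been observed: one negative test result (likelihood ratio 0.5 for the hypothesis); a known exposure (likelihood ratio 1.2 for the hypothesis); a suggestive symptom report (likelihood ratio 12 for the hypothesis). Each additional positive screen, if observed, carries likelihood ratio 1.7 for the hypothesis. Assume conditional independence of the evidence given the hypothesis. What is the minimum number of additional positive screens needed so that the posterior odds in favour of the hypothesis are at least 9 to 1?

4

Prior odds = 0.2.
Combined Bayes factor of the evidence already in hand = 0.5 × 1.2 × 12 = 7.2.
Odds after that evidence = 0.2 × 7.2 = 1.44.
Target odds = 9.
Need 1.7ⁿ ≥ 9 ÷ 1.44 = 6.25.
1.7³ = 4.913 falls short of 6.25 but 1.7⁴ = 8.3521 reaches it, so n = 4.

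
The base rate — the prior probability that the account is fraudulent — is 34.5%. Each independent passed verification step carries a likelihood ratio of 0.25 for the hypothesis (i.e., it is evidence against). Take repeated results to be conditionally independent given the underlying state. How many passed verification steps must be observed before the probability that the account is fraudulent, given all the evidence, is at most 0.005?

Prior odds: 0.345 ÷ 0.655 = 69/131.
Likelihood ratio per passed verification step = 0.25.
Target odds: 0.005 ÷ 0.995 = 1/199.
Require 0.25ⁿ ≤ 1/199 ÷ (69/131) = 131/13731.
0.25³ = 0.015625 is still above 131/13731 but 0.25⁴ = 0.00390625 is at or below it, so n = 4.

4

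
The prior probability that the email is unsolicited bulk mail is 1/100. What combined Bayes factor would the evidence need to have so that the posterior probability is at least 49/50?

4851

Prior odds = 0.01/0.99 = 1/99.
Target odds = 0.98/0.02 = 49.
Required Bayes factor = 49 ÷ (1/99) = 4851.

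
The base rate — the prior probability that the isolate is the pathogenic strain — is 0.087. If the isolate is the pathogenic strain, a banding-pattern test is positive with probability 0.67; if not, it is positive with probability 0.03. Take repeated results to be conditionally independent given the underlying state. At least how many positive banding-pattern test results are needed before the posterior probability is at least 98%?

Prior odds: 0.087 ÷ 0.913 = 87/913.
Likelihood ratio of a positive = 0.67/0.03 = 67/3.
Target posterior odds = 0.98/0.02 = 49.
Need (87/913) × (67/3)ⁿ ≥ 49, i.e. (67/3)ⁿ ≥ 44737/87.
(67/3)² = 4489/9 falls short of 44737/87 but (67/3)³ = 300763/27 reaches it, so n = 3.

3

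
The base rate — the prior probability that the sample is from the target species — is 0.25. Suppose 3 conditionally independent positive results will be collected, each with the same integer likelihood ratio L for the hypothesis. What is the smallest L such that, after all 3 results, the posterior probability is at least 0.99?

Prior odds = 0.25/0.75 = 1/3.
Target odds = 0.99/0.01 = 99.
Need L³ ≥ 99 ÷ (1/3) = 297.
6³ = 216 < 297 ≤ 343 = 7³, so L = 7.

7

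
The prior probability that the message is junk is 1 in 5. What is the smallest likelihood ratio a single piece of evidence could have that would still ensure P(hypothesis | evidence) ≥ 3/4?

Prior odds = 0.2/0.8 = 0.25.
Target odds = 0.75/0.25 = 3.
Required Bayes factor = 3 ÷ 0.25 = 12.

12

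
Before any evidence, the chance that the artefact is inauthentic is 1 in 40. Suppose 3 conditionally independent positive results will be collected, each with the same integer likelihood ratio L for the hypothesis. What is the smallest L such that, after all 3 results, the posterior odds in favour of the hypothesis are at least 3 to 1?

Prior odds = 0.025/0.975 = 1/39.
Target odds = 3.
Need L³ ≥ 3 ÷ (1/39) = 117.
4³ = 64 < 117 ≤ 125 = 5³, so L = 5.

5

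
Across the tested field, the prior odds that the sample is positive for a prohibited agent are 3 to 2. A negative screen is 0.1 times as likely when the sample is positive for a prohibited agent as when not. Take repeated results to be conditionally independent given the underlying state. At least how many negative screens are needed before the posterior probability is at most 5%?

Prior odds = 1.5.
Likelihood ratio per negative screen = 0.1.
Target odds: 0.05 ÷ 0.95 = 1/19.
Require 0.1ⁿ ≤ 1/19 ÷ 1.5 = 2/57.
0.1¹ = 0.1 is still above 2/57 but 0.1² = 0.01 is at or below it, so n = 2.

2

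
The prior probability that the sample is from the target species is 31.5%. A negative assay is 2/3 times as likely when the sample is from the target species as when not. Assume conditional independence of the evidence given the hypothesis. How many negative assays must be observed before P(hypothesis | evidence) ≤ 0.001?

16

Prior odds = 0.315/0.685 = 63/137.
Likelihood ratio per negative assay = 2/3.
Target posterior odds = 0.001/0.999 = 1/999.
Need (63/137) × (2/3)ⁿ ≤ 1/999, i.e. (2/3)ⁿ ≤ 137/62937.
(2/3)¹⁵ = 32768/14348907 is still above 137/62937 but (2/3)¹⁶ = 65536/43046721 is at or below it, so n = 16.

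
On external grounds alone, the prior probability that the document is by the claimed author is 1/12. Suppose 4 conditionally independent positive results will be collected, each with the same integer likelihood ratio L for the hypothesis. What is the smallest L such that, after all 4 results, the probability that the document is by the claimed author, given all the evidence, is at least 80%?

Prior odds = (1/12)/(11/12) = 1/11.
Target odds = 0.8/0.2 = 4.
Need L⁴ ≥ 4 ÷ (1/11) = 44.
2⁴ = 16 < 44 ≤ 81 = 3⁴, so L = 3.

3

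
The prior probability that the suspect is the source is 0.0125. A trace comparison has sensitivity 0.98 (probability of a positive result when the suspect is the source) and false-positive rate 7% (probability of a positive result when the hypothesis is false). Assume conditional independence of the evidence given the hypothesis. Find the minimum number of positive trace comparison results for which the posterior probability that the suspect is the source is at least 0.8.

3

Prior odds: 0.0125 ÷ 0.9875 = 1/79.
Likelihood ratio of a positive result = 0.98/0.07 = 14.
Target posterior odds = 0.8/0.2 = 4.
Require 14ⁿ ≥ 4 ÷ (1/79) = 316.
14² = 196 falls short of 316 but 14³ = 2744 reaches it, so n = 3.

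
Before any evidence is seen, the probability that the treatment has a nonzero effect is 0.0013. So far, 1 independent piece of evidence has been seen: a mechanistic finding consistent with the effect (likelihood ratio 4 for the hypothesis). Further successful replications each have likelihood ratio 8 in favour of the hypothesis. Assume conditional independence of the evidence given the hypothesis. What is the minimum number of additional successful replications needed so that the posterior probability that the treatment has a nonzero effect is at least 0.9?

4

Prior odds = 0.0013/0.9987 = 13/9987.
Bayes factor of the evidence already in hand = 4.
Odds after that evidence = (13/9987) × 4 = 52/9987.
Target odds = 0.9/0.1 = 9.
Need 8ⁿ ≥ 9 ÷ (52/9987) = 89883/52.
8³ = 512 falls short of 89883/52 but 8⁴ = 4096 reaches it, so n = 4.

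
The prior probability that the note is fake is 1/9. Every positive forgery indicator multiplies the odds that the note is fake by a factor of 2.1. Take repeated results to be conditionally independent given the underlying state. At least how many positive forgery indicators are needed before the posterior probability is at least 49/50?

Prior odds: (1/9) ÷ (8/9) = 0.125.
Likelihood ratio per positive forgery indicator = 2.1.
Target odds: 0.98 ÷ 0.02 = 49.
Need 0.125 × 2.1ⁿ ≥ 49, i.e. 2.1ⁿ ≥ 392.
2.1⁸ ≈378.229 falls short of 392 but 2.1⁹ ≈794.28 reaches it, so n = 9.

9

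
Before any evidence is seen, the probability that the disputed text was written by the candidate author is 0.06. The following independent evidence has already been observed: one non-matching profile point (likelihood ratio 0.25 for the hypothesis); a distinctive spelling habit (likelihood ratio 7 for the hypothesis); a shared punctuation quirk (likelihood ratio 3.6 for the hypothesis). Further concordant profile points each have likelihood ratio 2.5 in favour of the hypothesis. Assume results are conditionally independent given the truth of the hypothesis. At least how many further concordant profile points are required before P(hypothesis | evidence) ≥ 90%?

4

Prior odds = 0.06/0.94 = 3/47.
Combined Bayes factor of the evidence already in hand = 0.25 × 7 × 3.6 = 6.3.
Odds after that evidence = (3/47) × 6.3 = 189/470.
Target odds = 0.9/0.1 = 9.
Need 2.5ⁿ ≥ 9 ÷ (189/470) = 470/21.
2.5³ = 15.625 falls short of 470/21 but 2.5⁴ = 39.0625 reaches it, so n = 4.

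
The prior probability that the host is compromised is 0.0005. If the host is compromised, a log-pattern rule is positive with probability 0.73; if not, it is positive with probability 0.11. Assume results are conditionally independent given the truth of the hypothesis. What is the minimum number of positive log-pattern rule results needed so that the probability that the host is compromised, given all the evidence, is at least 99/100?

7

Prior odds = 0.0005/0.9995 = 1/1999.
Likelihood ratio of a positive = 0.73/0.11 = 73/11.
Target odds: 0.99 ÷ 0.01 = 99.
Need (1/1999) × (73/11)ⁿ ≥ 99, i.e. (73/11)ⁿ ≥ 197901.
(73/11)⁶ ≈85424.2 falls short of 197901 but (73/11)⁷ ≈566906 reaches it, so n = 7.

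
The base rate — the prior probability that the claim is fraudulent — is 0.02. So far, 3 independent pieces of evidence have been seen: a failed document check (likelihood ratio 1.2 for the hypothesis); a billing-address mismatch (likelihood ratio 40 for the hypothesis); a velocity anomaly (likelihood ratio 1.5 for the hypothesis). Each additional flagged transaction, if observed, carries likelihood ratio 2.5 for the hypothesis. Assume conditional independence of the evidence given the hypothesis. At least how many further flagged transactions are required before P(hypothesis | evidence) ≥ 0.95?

Prior odds = 0.02/0.98 = 1/49.
Combined Bayes factor of the evidence already in hand = 1.2 × 40 × 1.5 = 72.
Odds after that evidence = (1/49) × 72 = 72/49.
Target odds = 0.95/0.05 = 19.
Need 2.5ⁿ ≥ 19 ÷ (72/49) = 931/72.
2.5² = 6.25 falls short of 931/72 but 2.5³ = 15.625 reaches it, so n = 3.

3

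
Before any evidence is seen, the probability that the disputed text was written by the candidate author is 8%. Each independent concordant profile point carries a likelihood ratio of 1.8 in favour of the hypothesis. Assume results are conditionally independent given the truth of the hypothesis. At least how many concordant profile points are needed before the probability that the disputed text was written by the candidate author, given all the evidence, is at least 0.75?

7

Prior odds = 0.08/0.92 = 2/23.
Likelihood ratio per concordant profile point = 1.8.
Target posterior odds = 0.75/0.25 = 3.
Need (2/23) × 1.8ⁿ ≥ 3, i.e. 1.8ⁿ ≥ 34.5.
1.8⁶ = 531441/15625 falls short of 34.5 but 1.8⁷ = 4782969/78125 reaches it, so n = 7.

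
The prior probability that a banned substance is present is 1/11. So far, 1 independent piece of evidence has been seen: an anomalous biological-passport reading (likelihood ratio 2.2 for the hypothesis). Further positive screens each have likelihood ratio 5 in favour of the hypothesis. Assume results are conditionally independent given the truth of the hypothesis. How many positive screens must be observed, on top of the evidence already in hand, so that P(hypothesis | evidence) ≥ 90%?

3

Prior odds = (1/11)/(10/11) = 0.1.
Bayes factor of the evidence already in hand = 2.2.
Odds after that evidence = 0.1 × 2.2 = 0.22.
Target odds = 0.9/0.1 = 9.
Need 5ⁿ ≥ 9 ÷ 0.22 = 450/11.
5² = 25 falls short of 450/11 but 5³ = 125 reaches it, so n = 3.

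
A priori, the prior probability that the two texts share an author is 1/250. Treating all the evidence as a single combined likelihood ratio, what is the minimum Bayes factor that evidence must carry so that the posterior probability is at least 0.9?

2241

Prior odds = 0.004/0.996 = 1/249.
Target odds = 0.9/0.1 = 9.
Required Bayes factor = 9 ÷ (1/249) = 2241.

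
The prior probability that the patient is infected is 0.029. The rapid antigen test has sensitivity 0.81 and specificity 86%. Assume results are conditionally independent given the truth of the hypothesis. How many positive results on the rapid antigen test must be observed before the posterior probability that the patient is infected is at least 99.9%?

Prior odds = 0.029/0.971 = 29/971.
False-positive rate = 1 − 0.86 = 0.14; likelihood ratio of a positive = 0.81/0.14 = 81/14.
Target odds: 0.999 ÷ 0.001 = 999.
Need (29/971) × (81/14)ⁿ ≥ 999, i.e. (81/14)ⁿ ≥ 970029/29.
(81/14)⁵ ≈6483.13 falls short of 970029/29 but (81/14)⁶ ≈37509.6 reaches it, so n = 6.

6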